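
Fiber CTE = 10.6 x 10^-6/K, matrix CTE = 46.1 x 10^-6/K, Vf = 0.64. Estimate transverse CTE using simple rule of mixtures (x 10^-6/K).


alpha_2 = alpha_f*Vf + alpha_m*(1-Vf) = 10.6*0.64 + 46.1*0.36 = 23.4 x 10^-6/K

23.4 x 10^-6/K


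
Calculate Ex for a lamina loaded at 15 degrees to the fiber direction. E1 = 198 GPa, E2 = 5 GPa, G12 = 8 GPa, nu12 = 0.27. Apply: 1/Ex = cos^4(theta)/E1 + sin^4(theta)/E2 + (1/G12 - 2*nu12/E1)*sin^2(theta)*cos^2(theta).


cos^4(15) = 0.870513, sin^4(15) = 0.004487, sin^2(15)*cos^2(15) = 0.0625
1/G12 - 2*nu12/E1 = 1/8 - 2*0.27/198 = 0.122273 GPa^-1
1/Ex = 0.870513/198 + 0.004487/5 + 0.122273*0.0625 = 0.012936 GPa^-1
Ex = 77.3 GPa

77.3 GPa


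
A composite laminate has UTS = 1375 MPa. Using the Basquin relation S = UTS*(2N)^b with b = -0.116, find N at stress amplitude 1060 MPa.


N = 0.5 * (S/UTS)^(1/b) = 0.5 * (1060/1375)^(1/-0.116) = 4.7106 cycles

4.7106 cycles


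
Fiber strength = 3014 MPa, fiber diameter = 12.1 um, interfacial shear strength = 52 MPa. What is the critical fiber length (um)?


Lc = sigma_f * d / (2 * tau_i) = 3014 * 12.1 / (2 * 52) = 350.7 um

350.7 um


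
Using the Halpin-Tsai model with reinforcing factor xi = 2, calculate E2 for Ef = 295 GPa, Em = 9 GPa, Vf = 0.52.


eta = (Ef/Em - 1)/(Ef/Em + xi) = (32.7778 - 1)/(32.7778 + 2) = 0.9137
E2 = Em*(1+xi*eta*Vf)/(1-eta*Vf) = 33.44 GPa

33.44 GPa


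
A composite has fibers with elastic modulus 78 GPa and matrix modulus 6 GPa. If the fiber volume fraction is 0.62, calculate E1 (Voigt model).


E1 = Ef*Vf + Em*(1-Vf) = 78*0.62 + 6*0.38 = 50.64 GPa

50.64 GPa


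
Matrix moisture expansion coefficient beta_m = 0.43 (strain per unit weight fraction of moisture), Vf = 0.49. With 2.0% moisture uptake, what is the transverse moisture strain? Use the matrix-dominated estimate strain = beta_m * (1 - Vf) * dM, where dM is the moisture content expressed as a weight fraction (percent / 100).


dM = 2.0/100 = 0.02
strain = beta_m * (1-Vf) * dM = 0.43 * 0.51 * 0.02 = 0.004386

0.004386


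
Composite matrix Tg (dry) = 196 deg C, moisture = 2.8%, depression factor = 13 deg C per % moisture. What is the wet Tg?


Tg_wet = Tg_dry - k*moisture = 196 - 13*2.8 = 159.6 deg C

159.6 deg C


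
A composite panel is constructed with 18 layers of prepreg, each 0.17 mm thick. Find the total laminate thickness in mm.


h = n * t_ply = 18 * 0.17 = 3.06 mm

3.06 mm


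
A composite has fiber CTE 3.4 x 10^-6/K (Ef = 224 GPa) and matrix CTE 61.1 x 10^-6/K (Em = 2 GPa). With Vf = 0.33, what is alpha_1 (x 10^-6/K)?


E1 = Ef*Vf + Em*(1-Vf) = 75.26
alpha_1 = (alpha_f*Ef*Vf + alpha_m*Em*(1-Vf))/E1 = 4.43 x 10^-6/K

4.43 x 10^-6/K


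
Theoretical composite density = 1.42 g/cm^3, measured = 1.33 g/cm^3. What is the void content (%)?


Void% = (rho_theo - rho_actual)/rho_theo * 100 = (1.42 - 1.33)/1.42 * 100 = 6.34%

6.34%


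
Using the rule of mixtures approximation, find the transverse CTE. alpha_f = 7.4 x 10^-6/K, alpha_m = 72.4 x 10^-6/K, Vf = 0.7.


alpha_2 = alpha_f*Vf + alpha_m*(1-Vf) = 7.4*0.7 + 72.4*0.3 = 26.9 x 10^-6/K

26.9 x 10^-6/K


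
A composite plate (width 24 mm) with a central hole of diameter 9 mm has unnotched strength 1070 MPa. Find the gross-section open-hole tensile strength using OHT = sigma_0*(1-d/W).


OHT = sigma_0*(1-d/W) = 1070*(1-9/24) = 668.8 MPa

668.8 MPa


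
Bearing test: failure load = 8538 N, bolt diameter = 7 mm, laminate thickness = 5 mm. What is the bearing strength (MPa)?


sigma_br = F/(d*h) = 8538/(7*5) = 243.9 MPa

243.9 MPa


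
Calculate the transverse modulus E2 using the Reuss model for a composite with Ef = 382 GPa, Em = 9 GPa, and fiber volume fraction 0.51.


1/E2 = Vf/Ef + (1-Vf)/Em = 0.51/382 + 0.49/9
E2 = 17.93 GPa

17.93 GPa


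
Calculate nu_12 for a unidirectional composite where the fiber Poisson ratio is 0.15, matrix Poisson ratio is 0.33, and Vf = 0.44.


nu_12 = nu_f*Vf + nu_m*(1-Vf) = 0.15*0.44 + 0.33*0.56 = 0.2508

0.2508


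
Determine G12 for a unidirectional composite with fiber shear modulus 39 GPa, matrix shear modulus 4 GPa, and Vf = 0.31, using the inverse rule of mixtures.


1/G12 = Vf/Gf + (1-Vf)/Gm = 0.31/39 + 0.69/4
G12 = 5.54 GPa

5.54 GPa


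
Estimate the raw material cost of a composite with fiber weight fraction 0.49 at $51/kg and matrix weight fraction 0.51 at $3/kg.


Cost = cost_f*Wf + cost_m*Wm = 51*0.49 + 3*0.51 = $26.52/kg

$26.52/kg


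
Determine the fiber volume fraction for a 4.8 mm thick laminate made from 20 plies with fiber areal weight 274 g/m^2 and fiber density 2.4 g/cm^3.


Vf = n * FAW / (rho_f * h * 1000) = 20 * 274 / (2.4 * 4.8 * 1000) = 0.4757

0.4757


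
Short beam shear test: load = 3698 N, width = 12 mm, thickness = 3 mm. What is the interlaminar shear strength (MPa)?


ILSS = 3F/(4bh) = 3*3698/(4*12*3) = 77.04 MPa

77.04 MPa


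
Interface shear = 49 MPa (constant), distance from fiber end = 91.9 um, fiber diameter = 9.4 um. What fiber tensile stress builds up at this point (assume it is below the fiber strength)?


Force balance: sigma_f * (pi*d^2/4) = tau * (pi*d) * x  ->  sigma_f = 4 * tau * x / d
sigma_f = 4 * 49 * 91.9 / 9.4 = 1916.2 MPa

1916.2 MPa


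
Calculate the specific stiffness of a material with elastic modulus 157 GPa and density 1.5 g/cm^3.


Specific stiffness = E/rho = 157/1.5 = 104.7 GPa/(g/cm^3)

104.7 GPa/(g/cm^3)


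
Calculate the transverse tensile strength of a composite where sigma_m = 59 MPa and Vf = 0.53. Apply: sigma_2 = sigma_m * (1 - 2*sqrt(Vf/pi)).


factor = 1 - 2*sqrt(0.53/pi) = 0.1785
sigma_2 = 59 * 0.1785 = 10.53 MPa

10.53 MPa


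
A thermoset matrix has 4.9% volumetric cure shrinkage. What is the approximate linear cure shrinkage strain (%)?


Linear shrinkage ≈ vol_shrink/3 = 4.9/3 = 1.633%

1.633%


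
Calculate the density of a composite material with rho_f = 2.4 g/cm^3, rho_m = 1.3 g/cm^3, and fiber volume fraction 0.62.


rho_c = rho_f*Vf + rho_m*(1-Vf) = 2.4*0.62 + 1.3*0.38 = 1.982 g/cm^3

1.982 g/cm^3


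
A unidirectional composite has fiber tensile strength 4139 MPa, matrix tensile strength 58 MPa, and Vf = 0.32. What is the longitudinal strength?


sigma_1 = sigma_f*Vf + sigma_m*(1-Vf) = 4139*0.32 + 58*0.68 = 1363.9 MPa

1363.9 MPa


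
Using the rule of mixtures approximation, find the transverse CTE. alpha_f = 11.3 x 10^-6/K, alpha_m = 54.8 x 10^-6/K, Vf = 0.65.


alpha_2 = alpha_f*Vf + alpha_m*(1-Vf) = 11.3*0.65 + 54.8*0.35 = 26.5 x 10^-6/K

26.5 x 10^-6/K


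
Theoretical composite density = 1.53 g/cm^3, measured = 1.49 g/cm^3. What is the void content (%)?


Void% = (rho_theo - rho_actual)/rho_theo * 100 = (1.53 - 1.49)/1.53 * 100 = 2.61%

2.61%


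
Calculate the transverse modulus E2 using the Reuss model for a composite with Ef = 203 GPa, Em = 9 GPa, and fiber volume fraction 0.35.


1/E2 = Vf/Ef + (1-Vf)/Em = 0.35/203 + 0.65/9
E2 = 13.52 GPa

13.52 GPa


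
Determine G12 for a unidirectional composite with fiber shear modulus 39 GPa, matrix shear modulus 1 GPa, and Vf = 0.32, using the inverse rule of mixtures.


1/G12 = Vf/Gf + (1-Vf)/Gm = 0.32/39 + 0.68/1
G12 = 1.45 GPa

1.45 GPa


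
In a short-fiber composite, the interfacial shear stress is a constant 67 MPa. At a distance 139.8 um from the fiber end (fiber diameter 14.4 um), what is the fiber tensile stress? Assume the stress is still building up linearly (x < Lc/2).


Force balance: sigma_f * (pi*d^2/4) = tau * (pi*d) * x  ->  sigma_f = 4 * tau * x / d
sigma_f = 4 * 67 * 139.8 / 14.4 = 2601.8 MPa

2601.8 MPa


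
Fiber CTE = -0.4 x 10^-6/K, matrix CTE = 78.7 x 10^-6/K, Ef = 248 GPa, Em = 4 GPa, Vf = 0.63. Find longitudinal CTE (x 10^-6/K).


E1 = Ef*Vf + Em*(1-Vf) = 157.72
alpha_1 = (alpha_f*Ef*Vf + alpha_m*Em*(1-Vf))/E1 = 0.34 x 10^-6/K

0.34 x 10^-6/K


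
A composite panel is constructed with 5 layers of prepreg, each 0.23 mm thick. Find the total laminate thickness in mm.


h = n * t_ply = 5 * 0.23 = 1.15 mm

1.15 mm


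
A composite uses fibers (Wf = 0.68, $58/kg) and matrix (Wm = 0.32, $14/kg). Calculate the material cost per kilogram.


Cost = cost_f*Wf + cost_m*Wm = 58*0.68 + 14*0.32 = $43.92/kg

$43.92/kg


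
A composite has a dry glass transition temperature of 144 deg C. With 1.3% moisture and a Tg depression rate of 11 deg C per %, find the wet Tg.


Tg_wet = Tg_dry - k*moisture = 144 - 11*1.3 = 129.7 deg C

129.7 deg C


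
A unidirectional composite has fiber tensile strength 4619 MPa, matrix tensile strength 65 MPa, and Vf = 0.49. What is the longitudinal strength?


sigma_1 = sigma_f*Vf + sigma_m*(1-Vf) = 4619*0.49 + 65*0.51 = 2296.5 MPa

2296.5 MPa


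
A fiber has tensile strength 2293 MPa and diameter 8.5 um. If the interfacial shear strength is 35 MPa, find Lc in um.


Lc = sigma_f * d / (2 * tau_i) = 2293 * 8.5 / (2 * 35) = 278.4 um

278.4 um


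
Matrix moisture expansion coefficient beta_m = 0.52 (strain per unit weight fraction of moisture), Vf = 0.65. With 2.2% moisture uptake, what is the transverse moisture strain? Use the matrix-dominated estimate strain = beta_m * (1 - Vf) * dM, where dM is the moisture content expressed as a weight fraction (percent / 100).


dM = 2.2/100 = 0.022
strain = beta_m * (1-Vf) * dM = 0.52 * 0.35 * 0.022 = 0.004004

0.004004


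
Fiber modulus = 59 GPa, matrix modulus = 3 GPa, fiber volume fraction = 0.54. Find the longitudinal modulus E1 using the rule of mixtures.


E1 = Ef*Vf + Em*(1-Vf) = 59*0.54 + 3*0.46 = 33.24 GPa

33.24 GPa


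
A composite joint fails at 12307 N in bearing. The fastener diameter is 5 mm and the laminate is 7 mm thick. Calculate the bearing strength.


sigma_br = F/(d*h) = 12307/(5*7) = 351.6 MPa

351.6 MPa


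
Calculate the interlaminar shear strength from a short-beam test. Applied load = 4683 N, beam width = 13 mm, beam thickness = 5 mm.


ILSS = 3F/(4bh) = 3*4683/(4*13*5) = 54.03 MPa

54.03 MPa


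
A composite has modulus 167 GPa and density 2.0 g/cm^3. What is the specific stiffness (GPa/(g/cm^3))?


Specific stiffness = E/rho = 167/2.0 = 83.5 GPa/(g/cm^3)

83.5 GPa/(g/cm^3)


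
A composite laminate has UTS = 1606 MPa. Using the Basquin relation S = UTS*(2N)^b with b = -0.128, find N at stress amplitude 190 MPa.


N = 0.5 * (S/UTS)^(1/b) = 0.5 * (190/1606)^(1/-0.128) = 8.7316e+06 cycles

8.7316e+06 cycles


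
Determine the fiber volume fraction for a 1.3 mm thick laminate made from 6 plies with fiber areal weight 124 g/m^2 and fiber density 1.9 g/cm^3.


Vf = n * FAW / (rho_f * h * 1000) = 6 * 124 / (1.9 * 1.3 * 1000) = 0.3012

0.3012


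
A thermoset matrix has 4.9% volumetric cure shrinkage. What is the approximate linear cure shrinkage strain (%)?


Linear shrinkage ≈ vol_shrink/3 = 4.9/3 = 1.633%

1.633%


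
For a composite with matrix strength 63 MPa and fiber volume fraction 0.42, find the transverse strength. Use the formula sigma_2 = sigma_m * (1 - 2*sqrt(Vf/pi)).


factor = 1 - 2*sqrt(0.42/pi) = 0.2687
sigma_2 = 63 * 0.2687 = 16.93 MPa

16.93 MPa


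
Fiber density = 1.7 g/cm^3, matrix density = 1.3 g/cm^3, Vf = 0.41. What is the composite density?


rho_c = rho_f*Vf + rho_m*(1-Vf) = 1.7*0.41 + 1.3*0.59 = 1.464 g/cm^3

1.464 g/cm^3


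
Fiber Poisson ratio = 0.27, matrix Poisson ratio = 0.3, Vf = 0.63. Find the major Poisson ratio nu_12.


nu_12 = nu_f*Vf + nu_m*(1-Vf) = 0.27*0.63 + 0.3*0.37 = 0.2811

0.2811


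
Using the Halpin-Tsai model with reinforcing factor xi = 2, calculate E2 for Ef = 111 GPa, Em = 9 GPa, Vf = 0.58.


eta = (Ef/Em - 1)/(Ef/Em + xi) = (12.3333 - 1)/(12.3333 + 2) = 0.7907
E2 = Em*(1+xi*eta*Vf)/(1-eta*Vf) = 31.87 GPa

31.87 GPa


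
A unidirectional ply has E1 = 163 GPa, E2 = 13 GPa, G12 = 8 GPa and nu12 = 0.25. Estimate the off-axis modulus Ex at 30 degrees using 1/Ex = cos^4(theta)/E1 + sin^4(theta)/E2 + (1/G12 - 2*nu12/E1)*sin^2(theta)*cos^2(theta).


cos^4(30) = 0.5625, sin^4(30) = 0.0625, sin^2(30)*cos^2(30) = 0.1875
1/G12 - 2*nu12/E1 = 1/8 - 2*0.25/163 = 0.121933 GPa^-1
1/Ex = 0.5625/163 + 0.0625/13 + 0.121933*0.1875 = 0.031121 GPa^-1
Ex = 32.13 GPa

32.13 GPa


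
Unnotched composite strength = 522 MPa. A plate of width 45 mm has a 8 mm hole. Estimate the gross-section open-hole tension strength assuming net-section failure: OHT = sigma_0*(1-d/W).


OHT = sigma_0*(1-d/W) = 522*(1-8/45) = 429.2 MPa

429.2 MPa


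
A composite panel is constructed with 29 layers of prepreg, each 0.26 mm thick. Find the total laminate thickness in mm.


h = n * t_ply = 29 * 0.26 = 7.54 mm

7.54 mm


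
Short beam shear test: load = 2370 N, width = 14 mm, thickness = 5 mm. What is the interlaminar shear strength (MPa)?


ILSS = 3F/(4bh) = 3*2370/(4*14*5) = 25.39 MPa

25.39 MPa


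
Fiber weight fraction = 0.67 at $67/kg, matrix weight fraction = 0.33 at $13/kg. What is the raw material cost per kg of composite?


Cost = cost_f*Wf + cost_m*Wm = 67*0.67 + 13*0.33 = $49.18/kg

$49.18/kg


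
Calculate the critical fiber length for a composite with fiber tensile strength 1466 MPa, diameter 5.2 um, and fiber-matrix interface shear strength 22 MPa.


Lc = sigma_f * d / (2 * tau_i) = 1466 * 5.2 / (2 * 22) = 173.3 um

173.3 um


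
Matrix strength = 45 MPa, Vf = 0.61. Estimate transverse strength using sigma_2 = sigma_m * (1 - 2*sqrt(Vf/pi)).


factor = 1 - 2*sqrt(0.61/pi) = 0.1187
sigma_2 = 45 * 0.1187 = 5.34 MPa

5.34 MPa


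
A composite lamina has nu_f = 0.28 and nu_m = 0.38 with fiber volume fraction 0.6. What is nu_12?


nu_12 = nu_f*Vf + nu_m*(1-Vf) = 0.28*0.6 + 0.38*0.4 = 0.32

0.32


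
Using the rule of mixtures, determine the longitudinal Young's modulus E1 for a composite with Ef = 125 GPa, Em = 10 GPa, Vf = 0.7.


E1 = Ef*Vf + Em*(1-Vf) = 125*0.7 + 10*0.3 = 90.5 GPa

90.5 GPa


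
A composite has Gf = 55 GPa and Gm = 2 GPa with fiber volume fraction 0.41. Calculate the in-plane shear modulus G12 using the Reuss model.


1/G12 = Vf/Gf + (1-Vf)/Gm = 0.41/55 + 0.59/2
G12 = 3.31 GPa

3.31 GPa


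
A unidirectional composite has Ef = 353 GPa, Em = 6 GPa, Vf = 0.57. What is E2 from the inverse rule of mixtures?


1/E2 = Vf/Ef + (1-Vf)/Em = 0.57/353 + 0.43/6
E2 = 13.65 GPa

13.65 GPa


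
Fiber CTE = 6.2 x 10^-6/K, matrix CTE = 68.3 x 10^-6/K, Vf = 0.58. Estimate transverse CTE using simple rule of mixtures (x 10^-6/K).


alpha_2 = alpha_f*Vf + alpha_m*(1-Vf) = 6.2*0.58 + 68.3*0.42 = 32.3 x 10^-6/K

32.3 x 10^-6/K


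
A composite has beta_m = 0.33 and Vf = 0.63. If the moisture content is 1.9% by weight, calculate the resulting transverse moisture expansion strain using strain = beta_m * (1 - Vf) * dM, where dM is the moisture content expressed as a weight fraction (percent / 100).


dM = 1.9/100 = 0.019
strain = beta_m * (1-Vf) * dM = 0.33 * 0.37 * 0.019 = 0.0023199

0.0023199


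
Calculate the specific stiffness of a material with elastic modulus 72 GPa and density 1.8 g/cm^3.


Specific stiffness = E/rho = 72/1.8 = 40.0 GPa/(g/cm^3)

40.0 GPa/(g/cm^3)


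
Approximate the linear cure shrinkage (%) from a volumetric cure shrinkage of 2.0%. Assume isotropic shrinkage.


Linear shrinkage ≈ vol_shrink/3 = 2.0/3 = 0.667%

0.667%


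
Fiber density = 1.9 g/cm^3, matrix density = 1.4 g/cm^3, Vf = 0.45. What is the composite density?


rho_c = rho_f*Vf + rho_m*(1-Vf) = 1.9*0.45 + 1.4*0.55 = 1.625 g/cm^3

1.625 g/cm^3


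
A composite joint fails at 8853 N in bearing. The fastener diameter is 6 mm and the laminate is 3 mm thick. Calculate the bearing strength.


sigma_br = F/(d*h) = 8853/(6*3) = 491.8 MPa

491.8 MPa


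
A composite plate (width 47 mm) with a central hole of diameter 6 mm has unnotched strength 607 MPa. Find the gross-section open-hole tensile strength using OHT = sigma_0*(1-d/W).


OHT = sigma_0*(1-d/W) = 607*(1-6/47) = 529.5 MPa

529.5 MPa


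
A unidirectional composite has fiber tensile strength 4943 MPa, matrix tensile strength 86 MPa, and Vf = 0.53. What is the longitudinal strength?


sigma_1 = sigma_f*Vf + sigma_m*(1-Vf) = 4943*0.53 + 86*0.47 = 2660.2 MPa

2660.2 MPa


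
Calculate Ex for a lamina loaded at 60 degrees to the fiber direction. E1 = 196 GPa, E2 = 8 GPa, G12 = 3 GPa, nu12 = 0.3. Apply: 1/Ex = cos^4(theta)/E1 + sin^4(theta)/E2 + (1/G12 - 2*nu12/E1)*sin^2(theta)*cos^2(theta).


cos^4(60) = 0.0625, sin^4(60) = 0.5625, sin^2(60)*cos^2(60) = 0.1875
1/G12 - 2*nu12/E1 = 1/3 - 2*0.3/196 = 0.330272 GPa^-1
1/Ex = 0.0625/196 + 0.5625/8 + 0.330272*0.1875 = 0.1325574 GPa^-1
Ex = 7.54 GPa

7.54 GPa


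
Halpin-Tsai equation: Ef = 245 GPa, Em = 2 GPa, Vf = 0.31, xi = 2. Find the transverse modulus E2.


eta = (Ef/Em - 1)/(Ef/Em + xi) = (122.5 - 1)/(122.5 + 2) = 0.9759
E2 = Em*(1+xi*eta*Vf)/(1-eta*Vf) = 4.6 GPa

4.6 GPa


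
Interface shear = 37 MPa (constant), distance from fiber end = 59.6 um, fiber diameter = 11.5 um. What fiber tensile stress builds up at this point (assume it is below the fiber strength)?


Force balance: sigma_f * (pi*d^2/4) = tau * (pi*d) * x  ->  sigma_f = 4 * tau * x / d
sigma_f = 4 * 37 * 59.6 / 11.5 = 767.0 MPa

767.0 MPa


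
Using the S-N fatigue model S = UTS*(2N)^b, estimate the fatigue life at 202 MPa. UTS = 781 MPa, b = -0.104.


N = 0.5 * (S/UTS)^(1/b) = 0.5 * (202/781)^(1/-0.104) = 221861.6111 cycles

221861.6111 cycles


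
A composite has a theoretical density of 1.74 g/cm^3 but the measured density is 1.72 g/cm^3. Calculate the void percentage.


Void% = (rho_theo - rho_actual)/rho_theo * 100 = (1.74 - 1.72)/1.74 * 100 = 1.15%

1.15%


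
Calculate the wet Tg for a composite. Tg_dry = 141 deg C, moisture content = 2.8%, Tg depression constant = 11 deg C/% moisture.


Tg_wet = Tg_dry - k*moisture = 141 - 11*2.8 = 110.2 deg C

110.2 deg C


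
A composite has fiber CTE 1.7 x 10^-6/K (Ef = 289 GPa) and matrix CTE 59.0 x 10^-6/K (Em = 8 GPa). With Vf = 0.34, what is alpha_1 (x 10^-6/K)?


E1 = Ef*Vf + Em*(1-Vf) = 103.54
alpha_1 = (alpha_f*Ef*Vf + alpha_m*Em*(1-Vf))/E1 = 4.62 x 10^-6/K

4.62 x 10^-6/K


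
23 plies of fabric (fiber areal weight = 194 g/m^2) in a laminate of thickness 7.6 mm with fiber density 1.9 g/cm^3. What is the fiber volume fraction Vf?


Vf = n * FAW / (rho_f * h * 1000) = 23 * 194 / (1.9 * 7.6 * 1000) = 0.309

0.309


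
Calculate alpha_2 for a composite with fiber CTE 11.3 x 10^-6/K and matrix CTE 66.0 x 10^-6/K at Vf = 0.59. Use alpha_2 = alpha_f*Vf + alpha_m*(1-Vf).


alpha_2 = alpha_f*Vf + alpha_m*(1-Vf) = 11.3*0.59 + 66.0*0.41 = 33.7 x 10^-6/K

33.7 x 10^-6/K


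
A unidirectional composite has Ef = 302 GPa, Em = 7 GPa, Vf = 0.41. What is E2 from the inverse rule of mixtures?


1/E2 = Vf/Ef + (1-Vf)/Em = 0.41/302 + 0.59/7
E2 = 11.68 GPa

11.68 GPa


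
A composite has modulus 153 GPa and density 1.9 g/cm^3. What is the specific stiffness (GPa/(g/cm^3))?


Specific stiffness = E/rho = 153/1.9 = 80.5 GPa/(g/cm^3)

80.5 GPa/(g/cm^3)


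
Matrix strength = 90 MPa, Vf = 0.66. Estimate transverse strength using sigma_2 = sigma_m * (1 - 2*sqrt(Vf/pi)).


factor = 1 - 2*sqrt(0.66/pi) = 0.0833
sigma_2 = 90 * 0.0833 = 7.5 MPa

7.5 MPa


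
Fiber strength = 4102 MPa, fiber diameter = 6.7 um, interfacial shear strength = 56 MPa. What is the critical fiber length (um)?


Lc = sigma_f * d / (2 * tau_i) = 4102 * 6.7 / (2 * 56) = 245.4 um

245.4 um


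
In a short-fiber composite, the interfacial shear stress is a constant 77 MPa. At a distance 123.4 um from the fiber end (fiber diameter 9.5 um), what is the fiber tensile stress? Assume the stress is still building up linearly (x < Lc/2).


Force balance: sigma_f * (pi*d^2/4) = tau * (pi*d) * x  ->  sigma_f = 4 * tau * x / d
sigma_f = 4 * 77 * 123.4 / 9.5 = 4000.8 MPa

4000.8 MPa


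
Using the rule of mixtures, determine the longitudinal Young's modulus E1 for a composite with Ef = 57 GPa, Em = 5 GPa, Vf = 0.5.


E1 = Ef*Vf + Em*(1-Vf) = 57*0.5 + 5*0.5 = 31.0 GPa

31.0 GPa


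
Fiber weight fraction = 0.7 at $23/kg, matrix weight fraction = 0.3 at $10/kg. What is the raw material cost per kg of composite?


Cost = cost_f*Wf + cost_m*Wm = 23*0.7 + 10*0.3 = $19.1/kg

$19.1/kg


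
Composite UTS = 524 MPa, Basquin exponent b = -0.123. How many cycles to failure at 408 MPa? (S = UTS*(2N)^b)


N = 0.5 * (S/UTS)^(1/b) = 0.5 * (408/524)^(1/-0.123) = 3.8236 cycles

3.8236 cycles


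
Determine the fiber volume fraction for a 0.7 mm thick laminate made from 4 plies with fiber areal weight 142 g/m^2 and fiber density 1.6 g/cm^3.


Vf = n * FAW / (rho_f * h * 1000) = 4 * 142 / (1.6 * 0.7 * 1000) = 0.5071

0.5071


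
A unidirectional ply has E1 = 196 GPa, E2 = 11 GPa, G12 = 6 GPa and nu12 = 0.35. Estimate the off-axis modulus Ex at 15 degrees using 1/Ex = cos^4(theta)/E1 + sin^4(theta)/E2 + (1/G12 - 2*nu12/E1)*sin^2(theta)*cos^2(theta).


cos^4(15) = 0.870513, sin^4(15) = 0.004487, sin^2(15)*cos^2(15) = 0.0625
1/G12 - 2*nu12/E1 = 1/6 - 2*0.35/196 = 0.163095 GPa^-1
1/Ex = 0.870513/196 + 0.004487/11 + 0.163095*0.0625 = 0.0150428 GPa^-1
Ex = 66.48 GPa

66.48 GPa


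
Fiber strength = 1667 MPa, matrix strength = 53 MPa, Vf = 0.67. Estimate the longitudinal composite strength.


sigma_1 = sigma_f*Vf + sigma_m*(1-Vf) = 1667*0.67 + 53*0.33 = 1134.4 MPa

1134.4 MPa


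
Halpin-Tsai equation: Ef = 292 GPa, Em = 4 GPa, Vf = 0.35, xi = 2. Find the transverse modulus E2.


eta = (Ef/Em - 1)/(Ef/Em + xi) = (73.0 - 1)/(73.0 + 2) = 0.96
E2 = Em*(1+xi*eta*Vf)/(1-eta*Vf) = 10.07 GPa

10.07 GPa


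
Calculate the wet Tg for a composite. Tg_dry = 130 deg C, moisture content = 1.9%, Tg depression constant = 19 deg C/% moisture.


Tg_wet = Tg_dry - k*moisture = 130 - 19*1.9 = 93.9 deg C

93.9 deg C


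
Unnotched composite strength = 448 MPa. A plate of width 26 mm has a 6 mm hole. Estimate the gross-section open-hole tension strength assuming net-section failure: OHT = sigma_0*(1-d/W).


OHT = sigma_0*(1-d/W) = 448*(1-6/26) = 344.6 MPa

344.6 MPa


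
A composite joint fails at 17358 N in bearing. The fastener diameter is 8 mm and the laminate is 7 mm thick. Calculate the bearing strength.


sigma_br = F/(d*h) = 17358/(8*7) = 310.0 MPa

310.0 MPa


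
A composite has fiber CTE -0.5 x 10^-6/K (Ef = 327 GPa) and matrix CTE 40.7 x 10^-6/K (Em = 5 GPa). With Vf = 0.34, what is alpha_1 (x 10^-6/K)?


E1 = Ef*Vf + Em*(1-Vf) = 114.48
alpha_1 = (alpha_f*Ef*Vf + alpha_m*Em*(1-Vf))/E1 = 0.69 x 10^-6/K

0.69 x 10^-6/K


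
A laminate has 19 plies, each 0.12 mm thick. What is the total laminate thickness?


h = n * t_ply = 19 * 0.12 = 2.28 mm

2.28 mm


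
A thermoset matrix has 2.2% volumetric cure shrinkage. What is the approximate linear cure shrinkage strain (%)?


Linear shrinkage ≈ vol_shrink/3 = 2.2/3 = 0.733%

0.733%


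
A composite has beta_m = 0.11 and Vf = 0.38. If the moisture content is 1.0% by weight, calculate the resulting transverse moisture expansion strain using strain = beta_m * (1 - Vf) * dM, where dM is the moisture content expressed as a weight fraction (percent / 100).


dM = 1.0/100 = 0.01
strain = beta_m * (1-Vf) * dM = 0.11 * 0.62 * 0.01 = 0.000682

0.000682


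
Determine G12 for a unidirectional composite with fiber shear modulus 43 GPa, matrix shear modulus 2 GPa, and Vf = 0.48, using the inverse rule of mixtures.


1/G12 = Vf/Gf + (1-Vf)/Gm = 0.48/43 + 0.52/2
G12 = 3.69 GPa

3.69 GPa


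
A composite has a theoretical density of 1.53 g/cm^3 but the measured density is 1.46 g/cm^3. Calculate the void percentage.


Void% = (rho_theo - rho_actual)/rho_theo * 100 = (1.53 - 1.46)/1.53 * 100 = 4.58%

4.58%


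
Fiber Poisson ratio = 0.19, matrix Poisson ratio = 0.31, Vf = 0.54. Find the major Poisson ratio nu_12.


nu_12 = nu_f*Vf + nu_m*(1-Vf) = 0.19*0.54 + 0.31*0.46 = 0.2452

0.2452


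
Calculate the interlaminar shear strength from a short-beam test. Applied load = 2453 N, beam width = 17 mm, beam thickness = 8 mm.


ILSS = 3F/(4bh) = 3*2453/(4*17*8) = 13.53 MPa

13.53 MPa


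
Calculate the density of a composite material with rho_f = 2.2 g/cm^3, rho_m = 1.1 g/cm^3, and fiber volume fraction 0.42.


rho_c = rho_f*Vf + rho_m*(1-Vf) = 2.2*0.42 + 1.1*0.58 = 1.562 g/cm^3

1.562 g/cm^3


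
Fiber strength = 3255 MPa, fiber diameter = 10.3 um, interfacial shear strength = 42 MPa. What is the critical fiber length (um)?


Lc = sigma_f * d / (2 * tau_i) = 3255 * 10.3 / (2 * 42) = 399.1 um

399.1 um


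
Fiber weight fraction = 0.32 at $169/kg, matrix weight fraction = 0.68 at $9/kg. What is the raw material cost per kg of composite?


Cost = cost_f*Wf + cost_m*Wm = 169*0.32 + 9*0.68 = $60.2/kg

$60.2/kg


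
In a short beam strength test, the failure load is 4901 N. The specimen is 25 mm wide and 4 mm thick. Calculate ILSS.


ILSS = 3F/(4bh) = 3*4901/(4*25*4) = 36.76 MPa

36.76 MPa


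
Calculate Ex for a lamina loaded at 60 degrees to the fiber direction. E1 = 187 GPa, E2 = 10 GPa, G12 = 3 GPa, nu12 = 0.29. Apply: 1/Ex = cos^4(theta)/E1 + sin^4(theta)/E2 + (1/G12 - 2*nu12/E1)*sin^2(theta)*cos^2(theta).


cos^4(60) = 0.0625, sin^4(60) = 0.5625, sin^2(60)*cos^2(60) = 0.1875
1/G12 - 2*nu12/E1 = 1/3 - 2*0.29/187 = 0.330232 GPa^-1
1/Ex = 0.0625/187 + 0.5625/10 + 0.330232*0.1875 = 0.1185027 GPa^-1
Ex = 8.44 GPa

8.44 GPa


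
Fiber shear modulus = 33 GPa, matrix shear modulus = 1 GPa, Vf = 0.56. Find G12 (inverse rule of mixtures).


1/G12 = Vf/Gf + (1-Vf)/Gm = 0.56/33 + 0.44/1
G12 = 2.19 GPa

2.19 GPa


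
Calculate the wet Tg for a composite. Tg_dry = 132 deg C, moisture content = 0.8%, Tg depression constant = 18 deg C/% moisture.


Tg_wet = Tg_dry - k*moisture = 132 - 18*0.8 = 117.6 deg C

117.6 deg C


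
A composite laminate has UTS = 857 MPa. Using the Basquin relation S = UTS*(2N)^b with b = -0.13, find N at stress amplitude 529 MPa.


N = 0.5 * (S/UTS)^(1/b) = 0.5 * (529/857)^(1/-0.13) = 20.4504 cycles

20.4504 cycles


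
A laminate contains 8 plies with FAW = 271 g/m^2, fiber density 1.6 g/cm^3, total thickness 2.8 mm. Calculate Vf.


Vf = n * FAW / (rho_f * h * 1000) = 8 * 271 / (1.6 * 2.8 * 1000) = 0.4839

0.4839


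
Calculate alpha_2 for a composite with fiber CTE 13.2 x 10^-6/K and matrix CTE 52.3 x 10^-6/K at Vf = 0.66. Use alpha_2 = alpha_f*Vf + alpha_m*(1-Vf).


alpha_2 = alpha_f*Vf + alpha_m*(1-Vf) = 13.2*0.66 + 52.3*0.34 = 26.5 x 10^-6/K

26.5 x 10^-6/K


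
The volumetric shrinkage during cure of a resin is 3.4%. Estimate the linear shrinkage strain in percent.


Linear shrinkage ≈ vol_shrink/3 = 3.4/3 = 1.133%

1.133%


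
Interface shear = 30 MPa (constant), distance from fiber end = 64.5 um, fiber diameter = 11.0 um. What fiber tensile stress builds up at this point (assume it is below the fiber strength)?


Force balance: sigma_f * (pi*d^2/4) = tau * (pi*d) * x  ->  sigma_f = 4 * tau * x / d
sigma_f = 4 * 30 * 64.5 / 11.0 = 703.6 MPa

703.6 MPa


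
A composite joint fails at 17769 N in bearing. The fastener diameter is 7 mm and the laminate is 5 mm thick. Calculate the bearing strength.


sigma_br = F/(d*h) = 17769/(7*5) = 507.7 MPa

507.7 MPa


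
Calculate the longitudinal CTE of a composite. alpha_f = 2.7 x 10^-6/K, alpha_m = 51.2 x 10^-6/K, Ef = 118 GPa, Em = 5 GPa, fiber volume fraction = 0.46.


E1 = Ef*Vf + Em*(1-Vf) = 56.98
alpha_1 = (alpha_f*Ef*Vf + alpha_m*Em*(1-Vf))/E1 = 5.0 x 10^-6/K

5.0 x 10^-6/K


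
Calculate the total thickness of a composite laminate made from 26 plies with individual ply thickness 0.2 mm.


h = n * t_ply = 26 * 0.2 = 5.2 mm

5.2 mm


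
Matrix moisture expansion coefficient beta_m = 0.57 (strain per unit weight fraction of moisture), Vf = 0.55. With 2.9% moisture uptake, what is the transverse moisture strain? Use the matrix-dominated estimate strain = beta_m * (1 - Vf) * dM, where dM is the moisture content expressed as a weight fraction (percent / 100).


dM = 2.9/100 = 0.029
strain = beta_m * (1-Vf) * dM = 0.57 * 0.45 * 0.029 = 0.0074385

0.0074385


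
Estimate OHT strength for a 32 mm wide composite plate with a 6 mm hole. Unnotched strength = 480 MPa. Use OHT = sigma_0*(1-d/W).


OHT = sigma_0*(1-d/W) = 480*(1-6/32) = 390.0 MPa

390.0 MPa


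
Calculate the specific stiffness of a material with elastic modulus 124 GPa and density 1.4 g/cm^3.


Specific stiffness = E/rho = 124/1.4 = 88.6 GPa/(g/cm^3)

88.6 GPa/(g/cm^3)


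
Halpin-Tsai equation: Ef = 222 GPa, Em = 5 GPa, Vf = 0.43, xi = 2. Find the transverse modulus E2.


eta = (Ef/Em - 1)/(Ef/Em + xi) = (44.4 - 1)/(44.4 + 2) = 0.9353
E2 = Em*(1+xi*eta*Vf)/(1-eta*Vf) = 15.09 GPa

15.09 GPa


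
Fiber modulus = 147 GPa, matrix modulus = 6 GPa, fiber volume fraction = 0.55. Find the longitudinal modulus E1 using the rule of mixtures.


E1 = Ef*Vf + Em*(1-Vf) = 147*0.55 + 6*0.45 = 83.55 GPa

83.55 GPa


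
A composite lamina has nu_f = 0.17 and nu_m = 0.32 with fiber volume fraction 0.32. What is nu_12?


nu_12 = nu_f*Vf + nu_m*(1-Vf) = 0.17*0.32 + 0.32*0.68 = 0.272

0.272


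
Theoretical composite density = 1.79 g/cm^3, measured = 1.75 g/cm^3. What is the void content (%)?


Void% = (rho_theo - rho_actual)/rho_theo * 100 = (1.79 - 1.75)/1.79 * 100 = 2.23%

2.23%


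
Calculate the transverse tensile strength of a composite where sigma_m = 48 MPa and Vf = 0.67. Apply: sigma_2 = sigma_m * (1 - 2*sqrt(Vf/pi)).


factor = 1 - 2*sqrt(0.67/pi) = 0.0764
sigma_2 = 48 * 0.0764 = 3.67 MPa

3.67 MPa


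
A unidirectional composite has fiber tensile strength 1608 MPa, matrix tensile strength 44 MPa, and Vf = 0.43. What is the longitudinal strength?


sigma_1 = sigma_f*Vf + sigma_m*(1-Vf) = 1608*0.43 + 44*0.57 = 716.5 MPa

716.5 MPa


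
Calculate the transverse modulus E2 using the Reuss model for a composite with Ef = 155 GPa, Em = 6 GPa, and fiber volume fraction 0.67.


1/E2 = Vf/Ef + (1-Vf)/Em = 0.67/155 + 0.33/6
E2 = 16.86 GPa

16.86 GPa


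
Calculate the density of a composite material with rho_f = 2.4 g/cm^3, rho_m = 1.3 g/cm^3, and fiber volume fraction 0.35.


rho_c = rho_f*Vf + rho_m*(1-Vf) = 2.4*0.35 + 1.3*0.65 = 1.685 g/cm^3

1.685 g/cm^3


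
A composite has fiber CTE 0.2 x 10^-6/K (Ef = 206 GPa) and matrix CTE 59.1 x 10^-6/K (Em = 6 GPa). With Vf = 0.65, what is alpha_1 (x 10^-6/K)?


E1 = Ef*Vf + Em*(1-Vf) = 136.0
alpha_1 = (alpha_f*Ef*Vf + alpha_m*Em*(1-Vf))/E1 = 1.11 x 10^-6/K

1.11 x 10^-6/K


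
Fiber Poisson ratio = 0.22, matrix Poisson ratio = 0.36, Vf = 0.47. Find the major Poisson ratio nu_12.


nu_12 = nu_f*Vf + nu_m*(1-Vf) = 0.22*0.47 + 0.36*0.53 = 0.2942

0.2942


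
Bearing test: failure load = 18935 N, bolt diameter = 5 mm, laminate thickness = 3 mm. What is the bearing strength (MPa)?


sigma_br = F/(d*h) = 18935/(5*3) = 1262.3 MPa

1262.3 MPa


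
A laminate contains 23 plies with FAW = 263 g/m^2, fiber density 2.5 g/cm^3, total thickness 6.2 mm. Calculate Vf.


Vf = n * FAW / (rho_f * h * 1000) = 23 * 263 / (2.5 * 6.2 * 1000) = 0.3903

0.3903


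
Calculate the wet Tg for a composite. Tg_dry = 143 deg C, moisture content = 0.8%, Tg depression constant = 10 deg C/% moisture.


Tg_wet = Tg_dry - k*moisture = 143 - 10*0.8 = 135.0 deg C

135.0 deg C


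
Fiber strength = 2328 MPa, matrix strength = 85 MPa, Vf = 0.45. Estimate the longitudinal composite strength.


sigma_1 = sigma_f*Vf + sigma_m*(1-Vf) = 2328*0.45 + 85*0.55 = 1094.4 MPa

1094.4 MPa


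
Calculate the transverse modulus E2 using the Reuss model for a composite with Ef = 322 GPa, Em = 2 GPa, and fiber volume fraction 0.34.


1/E2 = Vf/Ef + (1-Vf)/Em = 0.34/322 + 0.66/2
E2 = 3.02 GPa

3.02 GPa


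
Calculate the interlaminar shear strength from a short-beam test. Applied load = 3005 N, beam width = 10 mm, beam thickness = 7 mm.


ILSS = 3F/(4bh) = 3*3005/(4*10*7) = 32.2 MPa

32.2 MPa


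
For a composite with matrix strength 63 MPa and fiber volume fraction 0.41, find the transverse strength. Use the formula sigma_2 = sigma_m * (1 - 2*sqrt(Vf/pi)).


factor = 1 - 2*sqrt(0.41/pi) = 0.2775
sigma_2 = 63 * 0.2775 = 17.48 MPa

17.48 MPa


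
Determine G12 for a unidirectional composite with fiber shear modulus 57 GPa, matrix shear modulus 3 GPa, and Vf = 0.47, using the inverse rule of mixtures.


1/G12 = Vf/Gf + (1-Vf)/Gm = 0.47/57 + 0.53/3
G12 = 5.41 GPa

5.41 GPa


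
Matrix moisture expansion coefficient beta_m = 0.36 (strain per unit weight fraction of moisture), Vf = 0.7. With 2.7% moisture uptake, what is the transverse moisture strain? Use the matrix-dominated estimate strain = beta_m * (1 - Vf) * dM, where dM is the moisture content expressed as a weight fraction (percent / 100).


dM = 2.7/100 = 0.027
strain = beta_m * (1-Vf) * dM = 0.36 * 0.3 * 0.027 = 0.002916

0.002916


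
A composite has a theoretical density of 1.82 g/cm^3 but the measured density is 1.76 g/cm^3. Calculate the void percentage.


Void% = (rho_theo - rho_actual)/rho_theo * 100 = (1.82 - 1.76)/1.82 * 100 = 3.3%

3.3%


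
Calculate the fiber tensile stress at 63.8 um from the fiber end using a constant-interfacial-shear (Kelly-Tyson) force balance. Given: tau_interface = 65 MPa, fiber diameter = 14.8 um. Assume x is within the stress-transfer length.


Force balance: sigma_f * (pi*d^2/4) = tau * (pi*d) * x  ->  sigma_f = 4 * tau * x / d
sigma_f = 4 * 65 * 63.8 / 14.8 = 1120.8 MPa

1120.8 MPa


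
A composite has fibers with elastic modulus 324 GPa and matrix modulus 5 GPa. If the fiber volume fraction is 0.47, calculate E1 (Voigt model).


E1 = Ef*Vf + Em*(1-Vf) = 324*0.47 + 5*0.53 = 154.93 GPa

154.93 GPa


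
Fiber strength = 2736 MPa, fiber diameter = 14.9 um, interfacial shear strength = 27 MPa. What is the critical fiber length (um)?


Lc = sigma_f * d / (2 * tau_i) = 2736 * 14.9 / (2 * 27) = 754.9 um

754.9 um


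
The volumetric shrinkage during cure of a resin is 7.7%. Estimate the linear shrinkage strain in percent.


Linear shrinkage ≈ vol_shrink/3 = 7.7/3 = 2.567%

2.567%


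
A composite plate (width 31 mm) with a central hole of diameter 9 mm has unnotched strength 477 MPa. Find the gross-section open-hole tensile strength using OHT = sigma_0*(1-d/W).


OHT = sigma_0*(1-d/W) = 477*(1-9/31) = 338.5 MPa

338.5 MPa


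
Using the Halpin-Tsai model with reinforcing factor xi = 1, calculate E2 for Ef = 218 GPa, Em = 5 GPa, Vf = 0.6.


eta = (Ef/Em - 1)/(Ef/Em + xi) = (43.6 - 1)/(43.6 + 1) = 0.9552
E2 = Em*(1+xi*eta*Vf)/(1-eta*Vf) = 18.42 GPa

18.42 GPa


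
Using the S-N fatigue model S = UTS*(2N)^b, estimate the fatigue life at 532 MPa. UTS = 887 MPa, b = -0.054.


N = 0.5 * (S/UTS)^(1/b) = 0.5 * (532/887)^(1/-0.054) = 6461.0501 cycles

6461.0501 cycles


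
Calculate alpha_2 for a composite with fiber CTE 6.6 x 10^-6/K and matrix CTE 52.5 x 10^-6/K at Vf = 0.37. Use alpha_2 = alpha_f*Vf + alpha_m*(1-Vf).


alpha_2 = alpha_f*Vf + alpha_m*(1-Vf) = 6.6*0.37 + 52.5*0.63 = 35.5 x 10^-6/K

35.5 x 10^-6/K


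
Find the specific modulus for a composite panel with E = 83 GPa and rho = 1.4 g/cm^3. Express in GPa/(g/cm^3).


Specific stiffness = E/rho = 83/1.4 = 59.3 GPa/(g/cm^3)

59.3 GPa/(g/cm^3)


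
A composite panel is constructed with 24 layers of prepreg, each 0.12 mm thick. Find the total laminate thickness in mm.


h = n * t_ply = 24 * 0.12 = 2.88 mm

2.88 mm


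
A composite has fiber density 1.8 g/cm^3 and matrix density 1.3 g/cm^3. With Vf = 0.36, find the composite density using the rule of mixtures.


rho_c = rho_f*Vf + rho_m*(1-Vf) = 1.8*0.36 + 1.3*0.64 = 1.48 g/cm^3

1.48 g/cm^3


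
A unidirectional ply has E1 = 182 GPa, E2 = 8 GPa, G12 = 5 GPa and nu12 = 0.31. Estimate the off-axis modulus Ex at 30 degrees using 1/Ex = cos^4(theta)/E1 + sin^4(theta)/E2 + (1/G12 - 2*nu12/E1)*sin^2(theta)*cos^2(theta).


cos^4(30) = 0.5625, sin^4(30) = 0.0625, sin^2(30)*cos^2(30) = 0.1875
1/G12 - 2*nu12/E1 = 1/5 - 2*0.31/182 = 0.196593 GPa^-1
1/Ex = 0.5625/182 + 0.0625/8 + 0.196593*0.1875 = 0.0477644 GPa^-1
Ex = 20.94 GPa

20.94 GPa


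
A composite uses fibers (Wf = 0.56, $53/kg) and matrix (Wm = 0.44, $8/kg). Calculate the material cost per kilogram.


Cost = cost_f*Wf + cost_m*Wm = 53*0.56 + 8*0.44 = $33.2/kg

$33.2/kg


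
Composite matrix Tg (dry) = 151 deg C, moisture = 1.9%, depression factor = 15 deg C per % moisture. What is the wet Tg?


Tg_wet = Tg_dry - k*moisture = 151 - 15*1.9 = 122.5 deg C

122.5 deg C


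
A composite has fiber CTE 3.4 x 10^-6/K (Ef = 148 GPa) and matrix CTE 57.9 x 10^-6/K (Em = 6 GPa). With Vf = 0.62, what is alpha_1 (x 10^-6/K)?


E1 = Ef*Vf + Em*(1-Vf) = 94.04
alpha_1 = (alpha_f*Ef*Vf + alpha_m*Em*(1-Vf))/E1 = 4.72 x 10^-6/K

4.72 x 10^-6/K


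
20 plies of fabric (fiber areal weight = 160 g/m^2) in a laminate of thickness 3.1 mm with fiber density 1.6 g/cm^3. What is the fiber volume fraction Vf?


Vf = n * FAW / (rho_f * h * 1000) = 20 * 160 / (1.6 * 3.1 * 1000) = 0.6452

0.6452


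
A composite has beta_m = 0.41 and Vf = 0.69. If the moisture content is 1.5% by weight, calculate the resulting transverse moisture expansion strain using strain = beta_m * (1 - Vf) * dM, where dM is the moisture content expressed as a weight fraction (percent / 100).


dM = 1.5/100 = 0.015
strain = beta_m * (1-Vf) * dM = 0.41 * 0.31 * 0.015 = 0.0019065

0.0019065


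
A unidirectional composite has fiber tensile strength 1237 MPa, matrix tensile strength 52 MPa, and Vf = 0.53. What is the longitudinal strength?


sigma_1 = sigma_f*Vf + sigma_m*(1-Vf) = 1237*0.53 + 52*0.47 = 680.1 MPa

680.1 MPa


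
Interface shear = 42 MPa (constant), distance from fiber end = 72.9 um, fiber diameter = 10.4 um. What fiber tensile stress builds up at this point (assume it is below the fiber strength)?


Force balance: sigma_f * (pi*d^2/4) = tau * (pi*d) * x  ->  sigma_f = 4 * tau * x / d
sigma_f = 4 * 42 * 72.9 / 10.4 = 1177.6 MPa

1177.6 MPa


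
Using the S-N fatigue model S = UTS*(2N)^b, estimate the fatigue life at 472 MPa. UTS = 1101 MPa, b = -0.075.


N = 0.5 * (S/UTS)^(1/b) = 0.5 * (472/1101)^(1/-0.075) = 40139.7142 cycles

40139.7142 cycles


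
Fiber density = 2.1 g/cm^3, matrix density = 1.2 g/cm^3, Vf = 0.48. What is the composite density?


rho_c = rho_f*Vf + rho_m*(1-Vf) = 2.1*0.48 + 1.2*0.52 = 1.632 g/cm^3

1.632 g/cm^3


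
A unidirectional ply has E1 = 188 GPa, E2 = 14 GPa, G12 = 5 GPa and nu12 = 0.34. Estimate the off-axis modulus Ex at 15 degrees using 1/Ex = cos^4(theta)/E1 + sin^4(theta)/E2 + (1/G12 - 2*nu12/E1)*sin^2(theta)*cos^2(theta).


cos^4(15) = 0.870513, sin^4(15) = 0.004487, sin^2(15)*cos^2(15) = 0.0625
1/G12 - 2*nu12/E1 = 1/5 - 2*0.34/188 = 0.196383 GPa^-1
1/Ex = 0.870513/188 + 0.004487/14 + 0.196383*0.0625 = 0.0172248 GPa^-1
Ex = 58.06 GPa

58.06 GPa


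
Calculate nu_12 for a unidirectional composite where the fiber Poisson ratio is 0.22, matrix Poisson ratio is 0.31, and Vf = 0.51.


nu_12 = nu_f*Vf + nu_m*(1-Vf) = 0.22*0.51 + 0.31*0.49 = 0.2641

0.2641


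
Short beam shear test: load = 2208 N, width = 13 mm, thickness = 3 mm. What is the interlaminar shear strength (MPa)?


ILSS = 3F/(4bh) = 3*2208/(4*13*3) = 42.46 MPa

42.46 MPa


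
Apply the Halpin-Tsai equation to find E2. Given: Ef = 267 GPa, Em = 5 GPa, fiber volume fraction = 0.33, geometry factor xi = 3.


eta = (Ef/Em - 1)/(Ef/Em + xi) = (53.4 - 1)/(53.4 + 3) = 0.9291
E2 = Em*(1+xi*eta*Vf)/(1-eta*Vf) = 13.84 GPa

13.84 GPa


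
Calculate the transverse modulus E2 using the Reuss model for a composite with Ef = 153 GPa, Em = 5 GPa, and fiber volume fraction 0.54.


1/E2 = Vf/Ef + (1-Vf)/Em = 0.54/153 + 0.46/5
E2 = 10.47 GPa

10.47 GPa
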